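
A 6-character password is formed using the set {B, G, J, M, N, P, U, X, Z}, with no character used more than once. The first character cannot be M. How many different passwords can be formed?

53760

The first character has 9−1 = 8 choices (anything except M).
The remaining 5 characters are filled from the other 8 symbols without repetition: 8 × 7 × 6 × 5 × 4 = 6720.
Total: 8 × 6720 = 53760.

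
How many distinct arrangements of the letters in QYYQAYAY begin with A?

105

With the first slot taken by A, it remains to arrange the other 7 letters (QYYQYAY).
Those 7 letters have Q appearing twice and Y appearing 4 times, giving (7)!/(4!·2!) = 105.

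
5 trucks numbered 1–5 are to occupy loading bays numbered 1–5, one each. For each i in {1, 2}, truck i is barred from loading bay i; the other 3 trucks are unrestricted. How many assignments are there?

78

Let Aᵢ (for i ∈ {1, 2}) be the placements that put truck i in its forbidden loading bay. Any j of these fix j positions, leaving (5−j)! ways to fill the rest, and there are C(2,j) ways to pick which j.
By inclusion–exclusion, the number of valid placements is Σ_{j=0}^{2} (−1)^j C(2,j)·(5−j)!.
Computing: 120 − 48 + 6 = 78.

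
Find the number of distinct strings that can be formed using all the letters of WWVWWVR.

Letter multiplicities in WWVWWVR: R×1, V×2, W×4.
So there are 7! / (4!·2!) = 105 distinguishable arrangements.

105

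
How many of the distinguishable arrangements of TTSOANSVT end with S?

Fix S in the last position and arrange the remaining 8 letters.
Those 8 letters have T appearing 3 times, giving (8)!/(3!) = 6720.

6720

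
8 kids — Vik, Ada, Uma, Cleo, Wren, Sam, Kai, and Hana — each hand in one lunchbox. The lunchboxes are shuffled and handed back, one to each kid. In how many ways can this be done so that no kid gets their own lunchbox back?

14833

This is the derangement count D_8: permutations of 8 items with no fixed point.
By inclusion–exclusion this is Σ_{j=0}^{8} (−1)^j C(8,j)·(8−j)!.
Computing: 40320 − 40320 + 20160 − 6720 + 1680 − 336 + 56 − 8 + 1 = 14833.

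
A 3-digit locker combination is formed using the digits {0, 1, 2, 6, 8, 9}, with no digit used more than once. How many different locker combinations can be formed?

This is a permutation of 3 out of 6: P(6,3) = 6!/3!.
6 × 5 × 4 = 120.

120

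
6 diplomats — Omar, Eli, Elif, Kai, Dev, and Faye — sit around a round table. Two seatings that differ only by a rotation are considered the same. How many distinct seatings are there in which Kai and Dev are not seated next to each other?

Without the restriction there are (5)! = 120 seatings.
Those with Kai next to Dev: fuse the pair into one unit and seat 5 units around a circle — 2·(4)! = 48.
Subtracting, 120 − 48 = 72.

72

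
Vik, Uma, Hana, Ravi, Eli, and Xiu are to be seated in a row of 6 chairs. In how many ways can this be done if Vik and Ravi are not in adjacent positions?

There are 6! = 720 arrangements in all. If Vik and Ravi are adjacent, merging them into one block gives 2·(5)! = 240 arrangements.
So 720 − 240 = 480 arrangements keep them apart.

480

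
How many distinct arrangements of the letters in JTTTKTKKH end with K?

Fix K in the last position and arrange the remaining 8 letters.
Those 8 letters have K appearing twice and T appearing 4 times, giving (8)!/(4!·2!) = 840.

840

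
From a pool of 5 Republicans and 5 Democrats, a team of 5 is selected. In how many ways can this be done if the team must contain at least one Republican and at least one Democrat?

250

With no constraint there are C(10,5) = 252 possible selections.
Subtract selections that omit an entire group: no Republicans → C(5,5) = 1; no Democrats → C(5,5) = 1.
Both groups omitted at once is impossible, so 252 − 2 = 250.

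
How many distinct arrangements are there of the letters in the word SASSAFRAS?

Letter multiplicities in SASSAFRAS: A×3, F×1, R×1, S×4.
So there are 9! / (4!·3!) = 2520 distinguishable arrangements.

2520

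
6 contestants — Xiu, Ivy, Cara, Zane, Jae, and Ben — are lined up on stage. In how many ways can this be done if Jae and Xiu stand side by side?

240

Place the 4 others and the Jae-Xiu pair as 5 objects in a line; the pair has 2 internal arrangements.
So the count is 2·(5)! = 240.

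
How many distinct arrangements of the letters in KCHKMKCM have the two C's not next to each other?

1260

There are 8!/(3!·2!·2!) = 1680 arrangements of KCHKMKCM in total.
Arrangements with the C's together: treat CC as one letter, giving (7)!/(3!·2!) = 420.
Hence 1680 − 420 = 1260.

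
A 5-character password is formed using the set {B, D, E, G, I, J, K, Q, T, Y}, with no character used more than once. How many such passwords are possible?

This is a permutation of 5 out of 10: P(10,5) = 10!/5!.
10 × 9 × 8 × 7 × 6 = 30240.

30240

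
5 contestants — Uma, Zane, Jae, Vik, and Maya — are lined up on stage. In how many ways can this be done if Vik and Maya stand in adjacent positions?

Treat {Vik, Maya} as a single unit. There are 4 units to order, and the pair itself can be ordered 2 ways.
So the count is 2·(4)! = 48.

48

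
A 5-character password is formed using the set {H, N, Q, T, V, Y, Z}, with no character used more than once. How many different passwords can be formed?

2520

Choose and order 5 of the 7 symbols: the first character has 7 options, the next 6, and so on down to 3.
7 × 6 × 5 × 4 × 3 = 2520.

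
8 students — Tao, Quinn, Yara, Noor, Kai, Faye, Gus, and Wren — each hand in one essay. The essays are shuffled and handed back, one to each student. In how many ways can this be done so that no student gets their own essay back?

14833

Let Aᵢ be the assignments in which student i gets their own essay. We want the size of the complement of A₁∪…∪A_8.
By inclusion–exclusion this is Σ_{j=0}^{8} (−1)^j C(8,j)·(8−j)!.
Computing: 40320 − 40320 + 20160 − 6720 + 1680 − 336 + 56 − 8 + 1 = 14833.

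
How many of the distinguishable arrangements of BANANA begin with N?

With the first slot taken by N, it remains to arrange the other 5 letters (BAANA).
Those 5 letters have A appearing 3 times, giving (5)!/(3!) = 20.

20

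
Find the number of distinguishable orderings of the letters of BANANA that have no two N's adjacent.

40

There are 6!/(3!·2!) = 60 arrangements of BANANA in total.
Arrangements with the N's together: treat NN as one letter, giving (5)!/(3!) = 20.
Hence 60 − 20 = 40.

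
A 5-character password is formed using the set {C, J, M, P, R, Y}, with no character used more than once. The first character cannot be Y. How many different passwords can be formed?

The first character has 6−1 = 5 choices (anything except Y).
The remaining 4 characters are filled from the other 5 symbols without repetition: 5 × 4 × 3 × 2 = 120.
Total: 5 × 120 = 600.

600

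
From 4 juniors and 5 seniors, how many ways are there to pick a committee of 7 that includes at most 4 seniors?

Split by how many seniors are chosen (0 through 4).
Sum: C(5,0)·C(4,7) + C(5,1)·C(4,6) + C(5,2)·C(4,5) + C(5,3)·C(4,4) + C(5,4)·C(4,3) = 0 + 0 + 0 + 10 + 20 = 30.

30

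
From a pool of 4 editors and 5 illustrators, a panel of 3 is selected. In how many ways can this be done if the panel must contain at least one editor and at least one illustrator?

70

Unrestricted: C(9,3) = 84 ways to pick any 3 of the 9.
Selections missing a whole group: no editors → C(5,3) = 10; no illustrators → C(4,3) = 4.
Both groups omitted at once is impossible, so 84 − 14 = 70.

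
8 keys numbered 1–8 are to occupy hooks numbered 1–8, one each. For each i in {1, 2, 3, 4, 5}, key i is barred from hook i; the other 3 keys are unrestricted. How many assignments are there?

Let Aᵢ (for 1 ≤ i ≤ 5) be the placements that put key i in its forbidden hook. Any j of these fix j positions, leaving (8−j)! ways to fill the rest, and there are C(5,j) ways to pick which j.
By inclusion–exclusion, the number of valid placements is Σ_{j=0}^{5} (−1)^j C(5,j)·(8−j)!.
Computing: 40320 − 25200 + 7200 − 1200 + 120 − 6 = 21234.

21234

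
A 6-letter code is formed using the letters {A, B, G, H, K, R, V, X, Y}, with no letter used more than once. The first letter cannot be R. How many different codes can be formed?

The first letter has 9−1 = 8 choices (anything except R).
The remaining 5 letters are filled from the other 8 symbols without repetition: 8 × 7 × 6 × 5 × 4 = 6720.
Total: 8 × 6720 = 53760.

53760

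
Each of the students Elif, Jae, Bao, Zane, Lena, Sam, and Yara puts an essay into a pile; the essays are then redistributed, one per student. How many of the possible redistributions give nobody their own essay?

1854

Count assignments avoiding every fixed point. For any j of the 7 students fixed to their own essay, the other 7−j can be arranged in (7−j)! ways.
By inclusion–exclusion this is Σ_{j=0}^{7} (−1)^j C(7,j)·(7−j)!.
Computing: 5040 − 5040 + 2520 − 840 + 210 − 42 + 7 − 1 = 1854.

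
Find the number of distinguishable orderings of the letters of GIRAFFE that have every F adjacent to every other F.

Treat the 2 copies of F as a single block. The multiset to arrange is then {FF, A, E, G, I, R}, 6 items in all.
All 6 items are distinct, so there are (6)! = 720 arrangements.

720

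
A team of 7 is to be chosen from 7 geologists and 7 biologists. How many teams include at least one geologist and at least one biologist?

Total 7-person selections from all 14: C(14,7) = 3432.
Subtract selections that omit an entire group: no geologists → C(7,7) = 1; no biologists → C(7,7) = 1.
Both groups omitted at once is impossible, so 3432 − 2 = 3430.

3430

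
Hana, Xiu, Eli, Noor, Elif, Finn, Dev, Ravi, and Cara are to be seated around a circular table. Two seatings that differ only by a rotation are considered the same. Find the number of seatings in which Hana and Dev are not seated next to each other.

Without the restriction there are (8)! = 40320 seatings.
Those with Hana next to Dev: fuse the pair into one unit and seat 8 units around a circle — 2·(7)! = 10080.
Subtracting, 40320 − 10080 = 30240.

30240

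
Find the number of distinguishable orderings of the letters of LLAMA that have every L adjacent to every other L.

12

Treat the 2 copies of L as a single block. The multiset to arrange is then {LL, A, A, M}, 4 items in all.
That gives (4)!/(2!) = 12 arrangements.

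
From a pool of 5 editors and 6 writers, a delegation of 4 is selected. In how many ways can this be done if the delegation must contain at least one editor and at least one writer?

With no constraint there are C(11,4) = 330 possible selections.
Selections missing a whole group: no editors → C(6,4) = 15; no writers → C(5,4) = 5.
Both groups omitted at once is impossible, so 330 − 20 = 310.

310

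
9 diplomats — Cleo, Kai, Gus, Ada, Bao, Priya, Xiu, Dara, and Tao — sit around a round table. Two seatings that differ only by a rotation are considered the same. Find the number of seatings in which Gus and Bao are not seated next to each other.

30240

All circular seatings of 9 people number (8)! = 40320.
Seatings with Gus beside Bao: treat them as a block with 2 internal orders, giving 2 × (7)! = 10080.
Subtracting, 40320 − 10080 = 30240.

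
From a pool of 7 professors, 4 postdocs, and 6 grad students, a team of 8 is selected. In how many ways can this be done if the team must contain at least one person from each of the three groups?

22813

Total 8-person selections from all 17: C(17,8) = 24310.
Subtract selections that omit an entire group: no professors → C(10,8) = 45; no postdocs → C(13,8) = 1287; no grad students → C(11,8) = 165.
Add back selections omitting two groups (i.e. drawn from a single group): C(7,8) + C(4,8) + C(6,8) = 0.
By inclusion–exclusion: 24310 − 1497 + 0 = 22813.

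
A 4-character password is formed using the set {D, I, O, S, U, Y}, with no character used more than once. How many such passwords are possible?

360

With no repetition, fill the 4 characters in order: 6 choices, then 5, down to 3.
That product is 6 × 5 × 4 × 3 = 360.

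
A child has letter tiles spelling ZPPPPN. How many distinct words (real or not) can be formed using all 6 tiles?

30

The 6 letters of ZPPPPN have repeats: P appearing 4 times.
Dividing 6! = 720 by 4! = 24 for the repeated letters gives 30.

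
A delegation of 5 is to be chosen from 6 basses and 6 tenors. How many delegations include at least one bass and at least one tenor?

With no constraint there are C(12,5) = 792 possible selections.
Subtract selections that omit an entire group: no basses → C(6,5) = 6; no tenors → C(6,5) = 6.
Both groups omitted at once is impossible, so 792 − 12 = 780.

780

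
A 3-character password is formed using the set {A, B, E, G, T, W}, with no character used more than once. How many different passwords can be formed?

This is a permutation of 3 out of 6: P(6,3) = 6!/3!.
6 × 5 × 4 = 120.

120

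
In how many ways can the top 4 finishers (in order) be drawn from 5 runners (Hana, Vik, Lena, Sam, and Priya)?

There are 5 choices for 1st place, 4 for 2nd, and so on down to 2 for position 4.
That gives 5 × 4 × 3 × 2 = 120.

120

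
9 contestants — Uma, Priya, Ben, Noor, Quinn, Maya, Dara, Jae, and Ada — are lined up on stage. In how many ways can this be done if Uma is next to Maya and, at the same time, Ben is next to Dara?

Treat {Uma,Maya} as one block (2 orders) and {Ben,Dara} as another (2 orders).
That leaves 7 units to arrange: 2 × 2 × 7! = 4 × 5040 = 20160.

20160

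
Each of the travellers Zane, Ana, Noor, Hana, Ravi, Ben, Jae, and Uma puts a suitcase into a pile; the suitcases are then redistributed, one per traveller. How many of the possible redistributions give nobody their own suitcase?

Count assignments avoiding every fixed point. For any j of the 8 travellers fixed to their own suitcase, the other 8−j can be arranged in (8−j)! ways.
By inclusion–exclusion this is Σ_{j=0}^{8} (−1)^j C(8,j)·(8−j)!.
Computing: 40320 − 40320 + 20160 − 6720 + 1680 − 336 + 56 − 8 + 1 = 14833.

14833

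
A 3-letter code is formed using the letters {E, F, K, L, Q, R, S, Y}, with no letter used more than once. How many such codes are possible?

This is a permutation of 3 out of 8: P(8,3) = 8!/5!.
8 × 7 × 6 = 336.

336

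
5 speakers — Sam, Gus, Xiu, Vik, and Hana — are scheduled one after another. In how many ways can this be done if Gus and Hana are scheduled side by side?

Treat {Gus, Hana} as a single unit. There are 4 units to order, and the pair itself can be ordered 2 ways.
So the count is 2·(4)! = 48.

48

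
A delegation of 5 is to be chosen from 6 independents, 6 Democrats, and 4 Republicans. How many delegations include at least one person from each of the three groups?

3084

Total 5-person selections from all 16: C(16,5) = 4368.
Subtract selections that omit an entire group: no independents → C(10,5) = 252; no Democrats → C(10,5) = 252; no Republicans → C(12,5) = 792.
Add back selections omitting two groups (i.e. drawn from a single group): C(6,5) + C(6,5) + C(4,5) = 12.
By inclusion–exclusion: 4368 − 1296 + 12 = 3084.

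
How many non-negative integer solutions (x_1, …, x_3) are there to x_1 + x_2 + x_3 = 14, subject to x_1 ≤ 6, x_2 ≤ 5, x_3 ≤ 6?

Ignoring the caps, the number of non-negative solutions to x_1+…+x_3 = 14 is C(16,2) = 120.
Subtract solutions that violate a single cap (substitute x_i' = x_i − (cap_i+1)): x_1 ≥ 7 gives C(9,2) = 36; x_2 ≥ 6 gives C(10,2) = 45; x_3 ≥ 7 gives C(9,2) = 36. Together 117.
Add back pairs where two caps are both exceeded: 3 + 1 + 3 = 7.
By inclusion–exclusion the count is 120 − 117 + 7 = 10.

10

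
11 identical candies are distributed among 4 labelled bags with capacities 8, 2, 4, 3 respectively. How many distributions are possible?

Without the upper bounds there are C(14,3) = 364 ways to split 11 among 4 bags.
Subtract solutions that violate a single cap (substitute x_i' = x_i − (cap_i+1)): x_1 ≥ 9 gives C(5,3) = 10; x_2 ≥ 3 gives C(11,3) = 165; x_3 ≥ 5 gives C(9,3) = 84; x_4 ≥ 4 gives C(10,3) = 120. Together 379.
Add back pairs where two caps are both exceeded: 0 + 0 + 0 + 20 + 35 + 10 = 65.
By inclusion–exclusion the count is 364 − 379 + 65 = 50.

50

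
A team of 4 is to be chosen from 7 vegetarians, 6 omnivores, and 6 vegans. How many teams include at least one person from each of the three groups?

2016

Unrestricted: C(19,4) = 3876 ways to pick any 4 of the 19.
Selections missing a whole group: no vegetarians → C(12,4) = 495; no omnivores → C(13,4) = 715; no vegans → C(13,4) = 715.
Add back selections omitting two groups (i.e. drawn from a single group): C(7,4) + C(6,4) + C(6,4) = 65.
By inclusion–exclusion: 3876 − 1925 + 65 = 2016.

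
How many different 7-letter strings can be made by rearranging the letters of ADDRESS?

1260

ADDRESS has 7 letters with D appearing twice and S appearing twice.
The number of distinct arrangements is 7!/(2!·2!) = 5040/4 = 1260.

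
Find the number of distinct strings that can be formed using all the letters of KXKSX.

The 5 letters of KXKSX have repeats: K appearing twice and X appearing twice.
The number of distinct arrangements is 5!/(2!·2!) = 120/4 = 30.

30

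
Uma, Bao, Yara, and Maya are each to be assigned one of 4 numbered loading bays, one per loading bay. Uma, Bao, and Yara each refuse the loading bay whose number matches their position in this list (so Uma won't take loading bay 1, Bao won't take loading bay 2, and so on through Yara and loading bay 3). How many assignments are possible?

11

Let Aᵢ (for i ∈ {1, 2, 3}) be the placements that put person i in their forbidden loading bay. Any j of these fix j positions, leaving (4−j)! ways to fill the rest, and there are C(3,j) ways to pick which j.
By inclusion–exclusion, the number of valid placements is Σ_{j=0}^{3} (−1)^j C(3,j)·(4−j)!.
Computing: 24 − 18 + 6 − 1 = 11.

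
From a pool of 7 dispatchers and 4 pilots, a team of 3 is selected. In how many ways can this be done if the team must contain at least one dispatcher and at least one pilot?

126

With no constraint there are C(11,3) = 165 possible selections.
Selections missing a whole group: no dispatchers → C(4,3) = 4; no pilots → C(7,3) = 35.
Both groups omitted at once is impossible, so 165 − 39 = 126.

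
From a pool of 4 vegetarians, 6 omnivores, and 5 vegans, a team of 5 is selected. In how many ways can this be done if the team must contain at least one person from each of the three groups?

2170

With no constraint there are C(15,5) = 3003 possible selections.
Selections missing a whole group: no vegetarians → C(11,5) = 462; no omnivores → C(9,5) = 126; no vegans → C(10,5) = 252.
Add back selections omitting two groups (i.e. drawn from a single group): C(4,5) + C(6,5) + C(5,5) = 7.
By inclusion–exclusion: 3003 − 840 + 7 = 2170.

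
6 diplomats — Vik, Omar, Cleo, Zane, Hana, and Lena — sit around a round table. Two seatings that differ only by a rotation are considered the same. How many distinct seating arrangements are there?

120

Around a circle, 6 distinct people have 6!/6 = (5)! = 120 rotationally distinct seatings.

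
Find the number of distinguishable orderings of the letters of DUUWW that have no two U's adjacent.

18

Total arrangements of DUUWW: 5!/(2!·2!) = 30.
If the two U's are adjacent, glue them into one block, leaving 4 items to arrange: (4)!/(2!) = 12 ways.
Subtracting, 30 − 12 = 18 arrangements keep the U's apart.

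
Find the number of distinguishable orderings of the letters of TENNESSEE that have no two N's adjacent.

Total arrangements of TENNESSEE: 9!/(4!·2!·2!) = 3780.
Arrangements with the N's together: treat NN as one letter, giving (8)!/(4!·2!) = 840.
Subtracting, 3780 − 840 = 2940 arrangements keep the N's apart.

2940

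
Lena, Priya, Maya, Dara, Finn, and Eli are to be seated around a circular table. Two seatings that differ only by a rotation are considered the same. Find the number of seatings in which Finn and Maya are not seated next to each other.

Without the restriction there are (5)! = 120 seatings.
Seatings with Finn beside Maya: treat them as a block with 2 internal orders, giving 2 × (4)! = 48.
Subtracting, 120 − 48 = 72.

72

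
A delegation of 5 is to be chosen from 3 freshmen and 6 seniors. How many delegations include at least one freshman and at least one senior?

With no constraint there are C(9,5) = 126 possible selections.
Subtract selections that omit an entire group: no freshmen → C(6,5) = 6; no seniors → C(3,5) = 0.
Both groups omitted at once is impossible, so 126 − 6 = 120.

120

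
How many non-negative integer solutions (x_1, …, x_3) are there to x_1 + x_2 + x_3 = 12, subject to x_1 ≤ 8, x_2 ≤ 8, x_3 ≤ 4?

By stars and bars, unrestricted non-negative solutions to x_1+…+x_3 = 12 number C(12+2,2) = 91.
Subtract solutions that violate a single cap (substitute x_i' = x_i − (cap_i+1)): x_1 ≥ 9 gives C(5,2) = 10; x_2 ≥ 9 gives C(5,2) = 10; x_3 ≥ 5 gives C(9,2) = 36. Together 56.
No two caps can be exceeded simultaneously, so the pair terms are all 0.
By inclusion–exclusion the count is 91 − 56 + 0 = 35.

35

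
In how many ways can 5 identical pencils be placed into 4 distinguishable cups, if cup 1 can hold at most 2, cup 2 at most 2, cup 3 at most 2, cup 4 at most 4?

25

Without the upper bounds there are C(8,3) = 56 ways to split 5 among 4 cups.
Subtract solutions that violate a single cap (substitute x_i' = x_i − (cap_i+1)): x_1 ≥ 3 gives C(5,3) = 10; x_2 ≥ 3 gives C(5,3) = 10; x_3 ≥ 3 gives C(5,3) = 10; x_4 ≥ 5 gives C(3,3) = 1. Together 31.
No two caps can be exceeded simultaneously, so the pair terms are all 0.
By inclusion–exclusion the count is 56 − 31 + 0 = 25.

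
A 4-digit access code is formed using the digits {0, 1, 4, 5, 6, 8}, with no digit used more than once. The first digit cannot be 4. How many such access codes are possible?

300

The first digit has 6−1 = 5 choices (anything except 4).
The remaining 3 digits are filled from the other 5 symbols without repetition: 5 × 4 × 3 = 60.
Total: 5 × 60 = 300.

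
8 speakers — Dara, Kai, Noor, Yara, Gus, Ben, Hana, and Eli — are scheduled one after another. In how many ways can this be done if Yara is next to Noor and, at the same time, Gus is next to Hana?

Treat {Yara,Noor} as one block (2 orders) and {Gus,Hana} as another (2 orders).
That leaves 6 units to arrange: 2 × 2 × 6! = 4 × 720 = 2880.

2880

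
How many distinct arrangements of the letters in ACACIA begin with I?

10

With the first slot taken by I, it remains to arrange the other 5 letters (ACACA).
Those 5 letters have A appearing 3 times and C appearing twice, giving (5)!/(3!·2!) = 10.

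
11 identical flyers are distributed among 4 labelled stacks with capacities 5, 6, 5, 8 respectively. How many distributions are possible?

207

Ignoring the caps, the number of non-negative solutions to x_1+…+x_4 = 11 is C(14,3) = 364.
Subtract solutions that violate a single cap (substitute x_i' = x_i − (cap_i+1)): x_1 ≥ 6 gives C(8,3) = 56; x_2 ≥ 7 gives C(7,3) = 35; x_3 ≥ 6 gives C(8,3) = 56; x_4 ≥ 9 gives C(5,3) = 10. Together 157.
No two caps can be exceeded simultaneously, so the pair terms are all 0.
By inclusion–exclusion the count is 364 − 157 + 0 = 207.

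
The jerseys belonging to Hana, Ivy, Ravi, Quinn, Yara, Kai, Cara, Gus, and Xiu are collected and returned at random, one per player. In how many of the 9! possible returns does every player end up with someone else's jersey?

133496

This is the derangement count D_9: permutations of 9 items with no fixed point.
By inclusion–exclusion this is Σ_{j=0}^{9} (−1)^j C(9,j)·(9−j)!.
Computing: 362880 − 362880 + 181440 − 60480 + 15120 − 3024 + 504 − 72 + 9 − 1 = 133496.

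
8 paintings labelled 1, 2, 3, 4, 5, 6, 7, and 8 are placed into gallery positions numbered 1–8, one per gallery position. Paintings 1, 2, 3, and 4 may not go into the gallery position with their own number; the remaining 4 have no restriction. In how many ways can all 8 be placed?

24024

Let Aᵢ (for 1 ≤ i ≤ 4) be the placements that put painting i in its forbidden gallery position. Any j of these fix j positions, leaving (8−j)! ways to fill the rest, and there are C(4,j) ways to pick which j.
By inclusion–exclusion, the number of valid placements is Σ_{j=0}^{4} (−1)^j C(4,j)·(8−j)!.
Computing: 40320 − 20160 + 4320 − 480 + 24 = 24024.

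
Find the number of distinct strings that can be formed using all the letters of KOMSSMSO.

1680

The 8 letters of KOMSSMSO have repeats: M appearing twice, O appearing twice, and S appearing 3 times.
So there are 8! / (3!·2!·2!) = 1680 distinguishable arrangements.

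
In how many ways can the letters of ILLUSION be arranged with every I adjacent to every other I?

2520

Treat the 2 copies of I as a single block. The multiset to arrange is then {II, L, L, N, O, S, U}, 7 items in all.
That gives (7)!/(2!) = 2520 arrangements.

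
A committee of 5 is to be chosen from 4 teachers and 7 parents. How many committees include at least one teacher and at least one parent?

Total 5-person selections from all 11: C(11,5) = 462.
Subtract selections that omit an entire group: no teachers → C(7,5) = 21; no parents → C(4,5) = 0.
Both groups omitted at once is impossible, so 462 − 21 = 441.

441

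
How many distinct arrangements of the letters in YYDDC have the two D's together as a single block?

12

Treat the 2 copies of D as a single block. The multiset to arrange is then {DD, C, Y, Y}, 4 items in all.
That gives (4)!/(2!) = 12 arrangements.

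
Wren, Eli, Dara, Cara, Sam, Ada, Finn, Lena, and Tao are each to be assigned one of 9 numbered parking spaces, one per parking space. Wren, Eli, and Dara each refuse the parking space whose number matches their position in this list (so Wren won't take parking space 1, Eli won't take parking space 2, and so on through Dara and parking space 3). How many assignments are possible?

Let Aᵢ (for i ∈ {1, 2, 3}) be the placements that put person i in their forbidden parking space. Any j of these fix j positions, leaving (9−j)! ways to fill the rest, and there are C(3,j) ways to pick which j.
By inclusion–exclusion, the number of valid placements is Σ_{j=0}^{3} (−1)^j C(3,j)·(9−j)!.
Computing: 362880 − 120960 + 15120 − 720 = 256320.

256320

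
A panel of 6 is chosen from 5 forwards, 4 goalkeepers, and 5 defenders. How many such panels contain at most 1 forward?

714

Split by how many forwards are chosen (0 through 1).
Sum: C(5,0)·C(9,6) + C(5,1)·C(9,5) = 84 + 630 = 714.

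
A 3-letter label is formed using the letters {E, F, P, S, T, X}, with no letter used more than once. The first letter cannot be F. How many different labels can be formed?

The first letter has 6−1 = 5 choices (anything except F).
The remaining 2 letters are filled from the other 5 symbols without repetition: 5 × 4 = 20.
Total: 5 × 20 = 100.

100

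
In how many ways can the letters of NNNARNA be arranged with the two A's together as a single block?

30

Treat the 2 copies of A as a single block. The multiset to arrange is then {AA, N, N, N, N, R}, 6 items in all.
That gives (6)!/(4!) = 30 arrangements.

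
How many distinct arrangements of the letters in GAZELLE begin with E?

360

With the first slot taken by E, it remains to arrange the other 6 letters (GAZLLE).
Those 6 letters have L appearing twice, giving (6)!/(2!) = 360.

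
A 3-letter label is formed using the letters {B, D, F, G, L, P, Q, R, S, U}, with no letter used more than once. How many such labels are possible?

This is a permutation of 3 out of 10: P(10,3) = 10!/7!.
That product is 10 × 9 × 8 = 720.

720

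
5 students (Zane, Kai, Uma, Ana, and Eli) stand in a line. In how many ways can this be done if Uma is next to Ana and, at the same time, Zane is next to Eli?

Treat {Uma,Ana} as one block (2 orders) and {Zane,Eli} as another (2 orders).
That leaves 3 units to arrange: 2 × 2 × 3! = 4 × 6 = 24.

24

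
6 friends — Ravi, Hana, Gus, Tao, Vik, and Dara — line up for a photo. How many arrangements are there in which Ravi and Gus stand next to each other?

240

Place the 4 others and the Ravi-Gus pair as 5 objects in a line; the pair has 2 internal arrangements.
So the count is 2·(5)! = 240.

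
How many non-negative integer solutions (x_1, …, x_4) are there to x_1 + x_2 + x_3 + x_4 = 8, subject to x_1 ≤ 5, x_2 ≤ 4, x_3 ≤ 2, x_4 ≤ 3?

Ignoring the caps, the number of non-negative solutions to x_1+…+x_4 = 8 is C(11,3) = 165.
Subtract solutions that violate a single cap (substitute x_i' = x_i − (cap_i+1)): x_1 ≥ 6 gives C(5,3) = 10; x_2 ≥ 5 gives C(6,3) = 20; x_3 ≥ 3 gives C(8,3) = 56; x_4 ≥ 4 gives C(7,3) = 35. Together 121.
Add back pairs where two caps are both exceeded: 0 + 0 + 0 + 1 + 0 + 4 = 5.
By inclusion–exclusion the count is 165 − 121 + 5 = 49.

49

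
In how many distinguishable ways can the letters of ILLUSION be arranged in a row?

10080

The 8 letters of ILLUSION have repeats: I appearing twice and L appearing twice.
So there are 8! / (2!·2!) = 10080 distinguishable arrangements.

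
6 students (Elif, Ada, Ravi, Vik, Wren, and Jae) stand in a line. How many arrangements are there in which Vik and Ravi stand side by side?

240

Treat {Vik, Ravi} as a single unit. There are 5 units to order, and the pair itself can be ordered 2 ways.
So the count is 2·(5)! = 240.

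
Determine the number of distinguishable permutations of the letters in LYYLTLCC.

LYYLTLCC has 8 letters with C appearing twice, L appearing 3 times, and Y appearing twice.
Dividing 8! = 40320 by 3!·2!·2! = 24 for the repeated letters gives 1680.

1680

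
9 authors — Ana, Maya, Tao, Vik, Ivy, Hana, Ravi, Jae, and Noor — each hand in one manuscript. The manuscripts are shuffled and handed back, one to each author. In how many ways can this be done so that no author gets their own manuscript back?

Count assignments avoiding every fixed point. For any j of the 9 authors fixed to their own manuscript, the other 9−j can be arranged in (9−j)! ways.
By inclusion–exclusion this is Σ_{j=0}^{9} (−1)^j C(9,j)·(9−j)!.
Computing: 362880 − 362880 + 181440 − 60480 + 15120 − 3024 + 504 − 72 + 9 − 1 = 133496.

133496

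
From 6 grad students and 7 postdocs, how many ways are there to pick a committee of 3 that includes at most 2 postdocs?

251

Split by how many postdocs are chosen (0 through 2).
Sum: C(7,0)·C(6,3) + C(7,1)·C(6,2) + C(7,2)·C(6,1) = 20 + 105 + 126 = 251.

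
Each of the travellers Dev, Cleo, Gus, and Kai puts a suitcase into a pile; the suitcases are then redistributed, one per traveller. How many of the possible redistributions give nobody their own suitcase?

9

This is the derangement count D_4: permutations of 4 items with no fixed point.
By inclusion–exclusion this is Σ_{j=0}^{4} (−1)^j C(4,j)·(4−j)!.
Computing: 24 − 24 + 12 − 4 + 1 = 9.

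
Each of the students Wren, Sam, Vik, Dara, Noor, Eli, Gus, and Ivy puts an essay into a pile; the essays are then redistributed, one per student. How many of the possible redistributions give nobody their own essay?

14833

Count assignments avoiding every fixed point. For any j of the 8 students fixed to their own essay, the other 8−j can be arranged in (8−j)! ways.
By inclusion–exclusion this is Σ_{j=0}^{8} (−1)^j C(8,j)·(8−j)!.
Computing: 40320 − 40320 + 20160 − 6720 + 1680 − 336 + 56 − 8 + 1 = 14833.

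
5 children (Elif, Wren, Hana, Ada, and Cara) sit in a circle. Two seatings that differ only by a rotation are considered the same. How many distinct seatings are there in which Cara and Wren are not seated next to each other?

12

All circular seatings of 5 people number (4)! = 24.
Those with Cara next to Wren: fuse the pair into one unit and seat 4 units around a circle — 2·(3)! = 12.
Subtracting, 24 − 12 = 12.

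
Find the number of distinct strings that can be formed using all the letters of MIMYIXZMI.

10080

The 9 letters of MIMYIXZMI have repeats: I appearing 3 times and M appearing 3 times.
So there are 9! / (3!·3!) = 10080 distinguishable arrangements.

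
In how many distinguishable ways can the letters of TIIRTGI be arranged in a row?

The 7 letters of TIIRTGI have repeats: I appearing 3 times and T appearing twice.
So there are 7! / (3!·2!) = 420 distinguishable arrangements.

420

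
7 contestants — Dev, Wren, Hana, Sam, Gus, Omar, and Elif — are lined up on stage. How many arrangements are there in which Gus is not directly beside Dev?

Of the 7! = 5040 arrangements, those with Gus and Dev adjacent number 2 × 6! = 1440 (treat the pair as a block with 2 internal orders).
Complementary counting: 5040 − 1440 = 3600.

3600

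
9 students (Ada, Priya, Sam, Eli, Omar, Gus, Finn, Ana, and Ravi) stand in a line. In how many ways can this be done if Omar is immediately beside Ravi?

Glue Omar and Ravi into one block (2 internal orders), leaving 8 units to arrange in a row.
That gives 2 × 8! = 2 × 40320 = 80640.

80640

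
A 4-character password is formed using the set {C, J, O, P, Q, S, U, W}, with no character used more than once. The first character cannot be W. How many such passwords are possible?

The first character has 8−1 = 7 choices (anything except W).
The remaining 3 characters are filled from the other 7 symbols without repetition: 7 × 6 × 5 = 210.
Total: 7 × 210 = 1470.

1470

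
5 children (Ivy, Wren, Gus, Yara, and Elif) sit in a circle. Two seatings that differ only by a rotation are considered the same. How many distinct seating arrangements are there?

Around a circle, 5 distinct people have 5!/5 = (4)! = 24 rotationally distinct seatings.

24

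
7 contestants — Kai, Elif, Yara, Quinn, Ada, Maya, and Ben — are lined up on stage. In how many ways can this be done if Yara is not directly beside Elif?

There are 7! = 5040 arrangements in all. If Yara and Elif are adjacent, merging them into one block gives 2·(6)! = 1440 arrangements.
So 5040 − 1440 = 3600 arrangements keep them apart.

3600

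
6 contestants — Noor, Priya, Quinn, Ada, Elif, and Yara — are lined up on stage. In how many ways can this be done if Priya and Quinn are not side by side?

Of the 6! = 720 arrangements, those with Priya and Quinn adjacent number 2 × 5! = 240 (treat the pair as a block with 2 internal orders).
Complementary counting: 720 − 240 = 480.

480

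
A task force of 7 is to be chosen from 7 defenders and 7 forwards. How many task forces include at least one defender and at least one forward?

Total 7-person selections from all 14: C(14,7) = 3432.
Selections missing a whole group: no defenders → C(7,7) = 1; no forwards → C(7,7) = 1.
Both groups omitted at once is impossible, so 3432 − 2 = 3430.

3430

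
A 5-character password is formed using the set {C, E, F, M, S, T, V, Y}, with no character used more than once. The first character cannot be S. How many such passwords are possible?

5880

The first character has 8−1 = 7 choices (anything except S).
The remaining 4 characters are filled from the other 7 symbols without repetition: 7 × 6 × 5 × 4 = 840.
Total: 7 × 840 = 5880.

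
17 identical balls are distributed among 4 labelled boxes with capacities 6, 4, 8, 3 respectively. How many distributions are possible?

34

Without the upper bounds there are C(20,3) = 1140 ways to split 17 among 4 boxes.
Subtract solutions that violate a single cap (substitute x_i' = x_i − (cap_i+1)): x_1 ≥ 7 gives C(13,3) = 286; x_2 ≥ 5 gives C(15,3) = 455; x_3 ≥ 9 gives C(11,3) = 165; x_4 ≥ 4 gives C(16,3) = 560. Together 1466.
Add back pairs where two caps are both exceeded: 56 + 4 + 84 + 20 + 165 + 35 = 364.
Subtract triples: 0 + 4 + 0 + 0 = 4.
By inclusion–exclusion the count is 1140 − 1466 + 364 − 4 = 34.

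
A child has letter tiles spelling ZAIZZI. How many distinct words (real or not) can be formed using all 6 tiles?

ZAIZZI has 6 letters with I appearing twice and Z appearing 3 times.
Dividing 6! = 720 by 3!·2! = 12 for the repeated letters gives 60.

60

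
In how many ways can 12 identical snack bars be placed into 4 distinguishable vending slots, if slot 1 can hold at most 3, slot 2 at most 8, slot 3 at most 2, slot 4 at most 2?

18

By stars and bars, unrestricted non-negative solutions to x_1+…+x_4 = 12 number C(12+3,3) = 455.
Subtract solutions that violate a single cap (substitute x_i' = x_i − (cap_i+1)): x_1 ≥ 4 gives C(11,3) = 165; x_2 ≥ 9 gives C(6,3) = 20; x_3 ≥ 3 gives C(12,3) = 220; x_4 ≥ 3 gives C(12,3) = 220. Together 625.
Add back pairs where two caps are both exceeded: 0 + 56 + 56 + 1 + 1 + 84 = 198.
Subtract triples: 0 + 0 + 10 + 0 = 10.
By inclusion–exclusion the count is 455 − 625 + 198 − 10 = 18.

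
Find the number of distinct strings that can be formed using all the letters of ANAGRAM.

The 7 letters of ANAGRAM have repeats: A appearing 3 times.
So there are 7! / (3!) = 840 distinguishable arrangements.

840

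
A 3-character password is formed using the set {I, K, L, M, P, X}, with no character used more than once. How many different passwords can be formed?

120

This is a permutation of 3 out of 6: P(6,3) = 6!/3!.
6 × 5 × 4 = 120.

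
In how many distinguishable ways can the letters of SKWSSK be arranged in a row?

SKWSSK has 6 letters with K appearing twice and S appearing 3 times.
The number of distinct arrangements is 6!/(3!·2!) = 720/12 = 60.

60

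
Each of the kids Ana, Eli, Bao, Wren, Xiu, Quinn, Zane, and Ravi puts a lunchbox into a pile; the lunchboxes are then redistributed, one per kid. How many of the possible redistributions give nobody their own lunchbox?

14833

This is the derangement count D_8: permutations of 8 items with no fixed point.
By inclusion–exclusion this is Σ_{j=0}^{8} (−1)^j C(8,j)·(8−j)!.
Computing: 40320 − 40320 + 20160 − 6720 + 1680 − 336 + 56 − 8 + 1 = 14833.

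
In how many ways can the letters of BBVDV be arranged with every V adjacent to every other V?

Treat the 2 copies of V as a single block. The multiset to arrange is then {VV, B, B, D}, 4 items in all.
That gives (4)!/(2!) = 12 arrangements.

12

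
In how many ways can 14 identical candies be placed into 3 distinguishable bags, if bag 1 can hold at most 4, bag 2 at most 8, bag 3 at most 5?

10

Ignoring the caps, the number of non-negative solutions to x_1+…+x_3 = 14 is C(16,2) = 120.
Subtract solutions that violate a single cap (substitute x_i' = x_i − (cap_i+1)): x_1 ≥ 5 gives C(11,2) = 55; x_2 ≥ 9 gives C(7,2) = 21; x_3 ≥ 6 gives C(10,2) = 45. Together 121.
Add back pairs where two caps are both exceeded: 1 + 10 + 0 = 11.
By inclusion–exclusion the count is 120 − 121 + 11 = 10.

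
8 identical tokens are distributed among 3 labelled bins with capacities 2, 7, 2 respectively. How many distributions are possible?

8

Ignoring the caps, the number of non-negative solutions to x_1+…+x_3 = 8 is C(10,2) = 45.
Subtract solutions that violate a single cap (substitute x_i' = x_i − (cap_i+1)): x_1 ≥ 3 gives C(7,2) = 21; x_2 ≥ 8 gives C(2,2) = 1; x_3 ≥ 3 gives C(7,2) = 21. Together 43.
Add back pairs where two caps are both exceeded: 0 + 6 + 0 = 6.
By inclusion–exclusion the count is 45 − 43 + 6 = 8.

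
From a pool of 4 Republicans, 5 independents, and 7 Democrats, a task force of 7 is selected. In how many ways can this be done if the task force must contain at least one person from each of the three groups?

With no constraint there are C(16,7) = 11440 possible selections.
Subtract selections that omit an entire group: no Republicans → C(12,7) = 792; no independents → C(11,7) = 330; no Democrats → C(9,7) = 36.
Add back selections omitting two groups (i.e. drawn from a single group): C(4,7) + C(5,7) + C(7,7) = 1.
By inclusion–exclusion: 11440 − 1158 + 1 = 10283.

10283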